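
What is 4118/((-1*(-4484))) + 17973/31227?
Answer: 34863953/23336978 ≈ 1.4939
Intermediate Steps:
4118/((-1*(-4484))) + 17973/31227 = 4118/4484 + 17973*(1/31227) = 4118*(1/4484) + 5991/10409 = 2059/2242 + 5991/10409 = 34863953/23336978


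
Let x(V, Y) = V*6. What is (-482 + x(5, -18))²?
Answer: 204304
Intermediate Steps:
x(V, Y) = 6*V
(-482 + x(5, -18))² = (-482 + 6*5)² = (-482 + 30)² = (-452)² = 204304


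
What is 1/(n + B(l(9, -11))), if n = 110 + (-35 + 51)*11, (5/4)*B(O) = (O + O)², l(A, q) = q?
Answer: 5/3366 ≈ 0.0014854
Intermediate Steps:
B(O) = 16*O²/5 (B(O) = 4*(O + O)²/5 = 4*(2*O)²/5 = 4*(4*O²)/5 = 16*O²/5)
n = 286 (n = 110 + 16*11 = 110 + 176 = 286)
1/(n + B(l(9, -11))) = 1/(286 + (16/5)*(-11)²) = 1/(286 + (16/5)*121) = 1/(286 + 1936/5) = 1/(3366/5) = 5/3366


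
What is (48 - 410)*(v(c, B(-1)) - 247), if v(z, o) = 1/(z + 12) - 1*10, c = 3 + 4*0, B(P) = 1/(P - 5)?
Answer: 1395148/15 ≈ 93010.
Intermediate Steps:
B(P) = 1/(-5 + P)
c = 3 (c = 3 + 0 = 3)
v(z, o) = -10 + 1/(12 + z) (v(z, o) = 1/(12 + z) - 10 = -10 + 1/(12 + z))
(48 - 410)*(v(c, B(-1)) - 247) = (48 - 410)*((-119 - 10*3)/(12 + 3) - 247) = -362*((-119 - 30)/15 - 247) = -362*((1/15)*(-149) - 247) = -362*(-149/15 - 247) = -362*(-3854/15) = 1395148/15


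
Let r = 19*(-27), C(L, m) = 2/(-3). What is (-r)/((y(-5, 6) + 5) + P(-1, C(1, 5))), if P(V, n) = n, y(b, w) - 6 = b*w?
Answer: -1539/59 ≈ -26.085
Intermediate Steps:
y(b, w) = 6 + b*w
C(L, m) = -2/3 (C(L, m) = 2*(-1/3) = -2/3)
r = -513
(-r)/((y(-5, 6) + 5) + P(-1, C(1, 5))) = (-1*(-513))/(((6 - 5*6) + 5) - 2/3) = 513/(((6 - 30) + 5) - 2/3) = 513/((-24 + 5) - 2/3) = 513/(-19 - 2/3) = 513/(-59/3) = -3/59*513 = -1539/59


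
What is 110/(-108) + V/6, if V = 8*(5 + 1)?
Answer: 377/54 ≈ 6.9815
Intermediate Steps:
V = 48 (V = 8*6 = 48)
110/(-108) + V/6 = 110/(-108) + 48/6 = 110*(-1/108) + 48*(⅙) = -55/54 + 8 = 377/54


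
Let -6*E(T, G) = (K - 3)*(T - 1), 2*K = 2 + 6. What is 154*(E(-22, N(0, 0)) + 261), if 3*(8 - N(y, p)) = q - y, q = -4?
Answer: 122353/3 ≈ 40784.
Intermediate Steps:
K = 4 (K = (2 + 6)/2 = (½)*8 = 4)
N(y, p) = 28/3 + y/3 (N(y, p) = 8 - (-4 - y)/3 = 8 + (4/3 + y/3) = 28/3 + y/3)
E(T, G) = ⅙ - T/6 (E(T, G) = -(4 - 3)*(T - 1)/6 = -(-1 + T)/6 = ⅙ - T/6)
154*(E(-22, N(0, 0)) + 261) = 154*((⅙ - ⅙*(-22)) + 261) = 154*((⅙ + 11/3) + 261) = 154*(23/6 + 261) = 154*(1589/6) = 122353/3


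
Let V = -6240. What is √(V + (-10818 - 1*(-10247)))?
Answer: 7*I*√139 ≈ 82.529*I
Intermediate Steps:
√(V + (-10818 - 1*(-10247))) = √(-6240 + (-10818 - 1*(-10247))) = √(-6240 + (-10818 + 10247)) = √(-6240 - 571) = √(-6811) = 7*I*√139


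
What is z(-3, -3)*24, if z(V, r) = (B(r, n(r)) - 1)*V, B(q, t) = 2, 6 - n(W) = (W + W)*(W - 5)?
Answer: -72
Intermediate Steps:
n(W) = 6 - 2*W*(-5 + W) (n(W) = 6 - (W + W)*(W - 5) = 6 - 2*W*(-5 + W))
z(V, r) = V (z(V, r) = (2 - 1)*V = 1*V = V)
z(-3, -3)*24 = -3*24 = -72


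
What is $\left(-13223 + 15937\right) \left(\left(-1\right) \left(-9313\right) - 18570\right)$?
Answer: $-25123498$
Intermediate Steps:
$\left(-13223 + 15937\right) \left(\left(-1\right) \left(-9313\right) - 18570\right) = 2714 \left(9313 - 18570\right) = 2714 \left(-9257\right) = -25123498$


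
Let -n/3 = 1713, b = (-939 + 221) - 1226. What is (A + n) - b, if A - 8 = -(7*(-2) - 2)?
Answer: -3171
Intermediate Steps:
b = -1944 (b = -718 - 1226 = -1944)
n = -5139 (n = -3*1713 = -5139)
A = 24 (A = 8 - (7*(-2) - 2) = 8 - (-14 - 2) = 8 - 1*(-16) = 8 + 16 = 24)
(A + n) - b = (24 - 5139) - 1*(-1944) = -5115 + 1944 = -3171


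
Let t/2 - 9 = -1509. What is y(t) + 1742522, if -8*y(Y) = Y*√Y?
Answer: 1742522 + 3750*I*√30 ≈ 1.7425e+6 + 20540.0*I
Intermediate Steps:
t = -3000 (t = 18 + 2*(-1509) = 18 - 3018 = -3000)
y(Y) = -Y^(3/2)/8 (y(Y) = -Y*√Y/8 = -Y^(3/2)/8)
y(t) + 1742522 = -(-3750)*I*√30 + 1742522 = 3750*I*√30 + 1742522 = 1742522 + 3750*I*√30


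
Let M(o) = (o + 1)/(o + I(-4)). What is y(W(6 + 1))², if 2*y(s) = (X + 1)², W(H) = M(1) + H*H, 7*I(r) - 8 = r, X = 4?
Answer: 625/4 ≈ 156.25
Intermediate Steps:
I(r) = 8/7 + r/7
M(o) = (1 + o)/(4/7 + o) (M(o) = (o + 1)/(o + (8/7 + (⅐)*(-4))) = (1 + o)/(o + (8/7 - 4/7)) = (1 + o)/(o + 4/7) = (1 + o)/(4/7 + o))
W(H) = 14/11 + H² (W(H) = 7*(1 + 1)/(4 + 7*1) + H*H = 7*2/(4 + 7) + H² = 7*2/11 + H² = 7*(1/11)*2 + H² = 14/11 + H²)
y(s) = 25/2 (y(s) = (4 + 1)²/2 = (½)*5² = (½)*25 = 25/2)
y(W(6 + 1))² = (25/2)² = 625/4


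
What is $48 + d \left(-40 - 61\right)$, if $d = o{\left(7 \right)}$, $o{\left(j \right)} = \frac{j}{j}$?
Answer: $-53$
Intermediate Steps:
$o{\left(j \right)} = 1$
$d = 1$
$48 + d \left(-40 - 61\right) = 48 + 1 \left(-40 - 61\right) = 48 + 1 \left(-101\right) = 48 - 101 = -53$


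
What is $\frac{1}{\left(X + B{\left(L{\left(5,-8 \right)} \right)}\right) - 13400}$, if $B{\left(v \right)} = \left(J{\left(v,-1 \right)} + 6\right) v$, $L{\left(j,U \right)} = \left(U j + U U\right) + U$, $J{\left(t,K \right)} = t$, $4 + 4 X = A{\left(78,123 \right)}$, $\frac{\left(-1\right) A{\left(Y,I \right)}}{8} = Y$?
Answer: $- \frac{1}{13205} \approx -7.5729 \cdot 10^{-5}$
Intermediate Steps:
$A{\left(Y,I \right)} = - 8 Y$
$X = -157$ ($X = -1 + \frac{\left(-8\right) 78}{4} = -1 + \frac{1}{4} \left(-624\right) = -1 - 156 = -157$)
$L{\left(j,U \right)} = U + U^{2} + U j$ ($L{\left(j,U \right)} = \left(U j + U^{2}\right) + U = \left(U^{2} + U j\right) + U = U + U^{2} + U j$)
$B{\left(v \right)} = v \left(6 + v\right)$ ($B{\left(v \right)} = \left(v + 6\right) v = \left(6 + v\right) v = v \left(6 + v\right)$)
$\frac{1}{\left(X + B{\left(L{\left(5,-8 \right)} \right)}\right) - 13400} = \frac{1}{\left(-157 + - 8 \left(1 - 8 + 5\right) \left(6 - 8 \left(1 - 8 + 5\right)\right)\right) - 13400} = \frac{1}{\left(-157 + \left(-8\right) \left(-2\right) \left(6 - -16\right)\right) - 13400} = \frac{1}{\left(-157 + 16 \left(6 + 16\right)\right) - 13400} = \frac{1}{\left(-157 + 16 \cdot 22\right) - 13400} = \frac{1}{\left(-157 + 352\right) - 13400} = \frac{1}{195 - 13400} = \frac{1}{-13205} = - \frac{1}{13205}$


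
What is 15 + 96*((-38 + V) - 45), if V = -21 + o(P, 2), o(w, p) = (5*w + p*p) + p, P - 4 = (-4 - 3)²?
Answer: 16047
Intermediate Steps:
P = 53 (P = 4 + (-4 - 3)² = 4 + (-7)² = 4 + 49 = 53)
o(w, p) = p + p² + 5*w (o(w, p) = (5*w + p²) + p = (p² + 5*w) + p = p + p² + 5*w)
V = 250 (V = -21 + (2 + 2² + 5*53) = -21 + (2 + 4 + 265) = -21 + 271 = 250)
15 + 96*((-38 + V) - 45) = 15 + 96*((-38 + 250) - 45) = 15 + 96*(212 - 45) = 15 + 96*167 = 15 + 16032 = 16047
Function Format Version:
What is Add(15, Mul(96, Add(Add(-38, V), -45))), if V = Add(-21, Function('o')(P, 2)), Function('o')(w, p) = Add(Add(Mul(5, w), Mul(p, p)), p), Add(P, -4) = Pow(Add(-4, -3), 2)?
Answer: 16047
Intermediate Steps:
P = 53 (P = Add(4, Pow(Add(-4, -3), 2)) = Add(4, Pow(-7, 2)) = Add(4, 49) = 53)
Function('o')(w, p) = Add(p, Pow(p, 2), Mul(5, w)) (Function('o')(w, p) = Add(Add(Mul(5, w), Pow(p, 2)), p) = Add(Add(Pow(p, 2), Mul(5, w)), p) = Add(p, Pow(p, 2), Mul(5, w)))
V = 250 (V = Add(-21, Add(2, Pow(2, 2), Mul(5, 53))) = Add(-21, Add(2, 4, 265)) = Add(-21, 271) = 250)
Add(15, Mul(96, Add(Add(-38, V), -45))) = Add(15, Mul(96, Add(Add(-38, 250), -45))) = Add(15, Mul(96, Add(212, -45))) = Add(15, Mul(96, 167)) = Add(15, 16032) = 16047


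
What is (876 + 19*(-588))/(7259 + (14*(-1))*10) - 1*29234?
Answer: -23125238/791 ≈ -29235.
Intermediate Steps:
(876 + 19*(-588))/(7259 + (14*(-1))*10) - 1*29234 = (876 - 11172)/(7259 - 14*10) - 29234 = -10296/(7259 - 140) - 29234 = -10296/7119 - 29234 = -10296*1/7119 - 29234 = -1144/791 - 29234 = -23125238/791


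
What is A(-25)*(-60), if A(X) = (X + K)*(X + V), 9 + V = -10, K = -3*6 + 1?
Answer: -110880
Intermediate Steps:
K = -17 (K = -18 + 1 = -17)
V = -19 (V = -9 - 10 = -19)
A(X) = (-19 + X)*(-17 + X) (A(X) = (X - 17)*(X - 19) = (-17 + X)*(-19 + X) = (-19 + X)*(-17 + X))
A(-25)*(-60) = (323 + (-25)**2 - 36*(-25))*(-60) = (323 + 625 + 900)*(-60) = 1848*(-60) = -110880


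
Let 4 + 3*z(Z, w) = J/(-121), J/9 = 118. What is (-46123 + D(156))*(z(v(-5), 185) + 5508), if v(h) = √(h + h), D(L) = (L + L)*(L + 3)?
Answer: 6962535130/363 ≈ 1.9181e+7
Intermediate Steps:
J = 1062 (J = 9*118 = 1062)
D(L) = 2*L*(3 + L) (D(L) = (2*L)*(3 + L) = 2*L*(3 + L))
v(h) = √2*√h (v(h) = √(2*h) = √2*√h)
z(Z, w) = -1546/363 (z(Z, w) = -4/3 + (1062/(-121))/3 = -4/3 + (1062*(-1/121))/3 = -4/3 + (⅓)*(-1062/121) = -4/3 - 354/121 = -1546/363)
(-46123 + D(156))*(z(v(-5), 185) + 5508) = (-46123 + 2*156*(3 + 156))*(-1546/363 + 5508) = (-46123 + 2*156*159)*(1997858/363) = (-46123 + 49608)*(1997858/363) = 3485*(1997858/363) = 6962535130/363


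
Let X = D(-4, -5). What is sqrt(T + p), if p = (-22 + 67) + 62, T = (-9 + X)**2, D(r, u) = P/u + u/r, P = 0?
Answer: 9*sqrt(33)/4 ≈ 12.925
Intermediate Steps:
D(r, u) = u/r (D(r, u) = 0/u + u/r = 0 + u/r = u/r)
X = 5/4 (X = -5/(-4) = -5*(-1/4) = 5/4 ≈ 1.2500)
T = 961/16 (T = (-9 + 5/4)**2 = (-31/4)**2 = 961/16 ≈ 60.063)
p = 107 (p = 45 + 62 = 107)
sqrt(T + p) = sqrt(961/16 + 107) = sqrt(2673/16) = 9*sqrt(33)/4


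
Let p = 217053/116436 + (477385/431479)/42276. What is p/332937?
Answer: 82486752395764/14731998118959739761 ≈ 5.5992e-6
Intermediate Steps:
p = 82486752395764/44248605949353 (p = 217053*(1/116436) + (477385*(1/431479))*(1/42276) = 72351/38812 + (477385/431479)*(1/42276) = 72351/38812 + 477385/18241206204 = 82486752395764/44248605949353 ≈ 1.8642)
p/332937 = (82486752395764/44248605949353)/332937 = (82486752395764/44248605949353)*(1/332937) = 82486752395764/14731998118959739761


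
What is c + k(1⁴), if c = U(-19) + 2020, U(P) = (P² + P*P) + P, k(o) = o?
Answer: 2724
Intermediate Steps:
U(P) = P + 2*P² (U(P) = (P² + P²) + P = 2*P² + P = P + 2*P²)
c = 2723 (c = -19*(1 + 2*(-19)) + 2020 = -19*(1 - 38) + 2020 = -19*(-37) + 2020 = 703 + 2020 = 2723)
c + k(1⁴) = 2723 + 1⁴ = 2723 + 1 = 2724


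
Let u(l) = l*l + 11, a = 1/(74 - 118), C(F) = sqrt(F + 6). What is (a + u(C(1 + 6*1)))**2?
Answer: 1113025/1936 ≈ 574.91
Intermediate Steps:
C(F) = sqrt(6 + F)
a = -1/44 (a = 1/(-44) = -1/44 ≈ -0.022727)
u(l) = 11 + l**2 (u(l) = l**2 + 11 = 11 + l**2)
(a + u(C(1 + 6*1)))**2 = (-1/44 + (11 + (sqrt(6 + (1 + 6*1)))**2))**2 = (-1/44 + (11 + (sqrt(6 + (1 + 6)))**2))**2 = (-1/44 + (11 + (sqrt(6 + 7))**2))**2 = (-1/44 + (11 + (sqrt(13))**2))**2 = (-1/44 + (11 + 13))**2 = (-1/44 + 24)**2 = (1055/44)**2 = 1113025/1936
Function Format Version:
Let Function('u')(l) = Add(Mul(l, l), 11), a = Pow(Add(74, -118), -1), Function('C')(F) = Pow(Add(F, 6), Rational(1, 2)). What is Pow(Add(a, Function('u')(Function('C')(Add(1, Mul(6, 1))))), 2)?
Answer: Rational(1113025, 1936) ≈ 574.91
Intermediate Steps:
Function('C')(F) = Pow(Add(6, F), Rational(1, 2))
a = Rational(-1, 44) (a = Pow(-44, -1) = Rational(-1, 44) ≈ -0.022727)
Function('u')(l) = Add(11, Pow(l, 2)) (Function('u')(l) = Add(Pow(l, 2), 11) = Add(11, Pow(l, 2)))
Pow(Add(a, Function('u')(Function('C')(Add(1, Mul(6, 1))))), 2) = Pow(Add(Rational(-1, 44), Add(11, Pow(Pow(Add(6, Add(1, Mul(6, 1))), Rational(1, 2)), 2))), 2) = Pow(Add(Rational(-1, 44), Add(11, Pow(Pow(Add(6, Add(1, 6)), Rational(1, 2)), 2))), 2) = Pow(Add(Rational(-1, 44), Add(11, Pow(Pow(Add(6, 7), Rational(1, 2)), 2))), 2) = Pow(Add(Rational(-1, 44), Add(11, Pow(Pow(13, Rational(1, 2)), 2))), 2) = Pow(Add(Rational(-1, 44), Add(11, 13)), 2) = Pow(Add(Rational(-1, 44), 24), 2) = Pow(Rational(1055, 44), 2) = Rational(1113025, 1936)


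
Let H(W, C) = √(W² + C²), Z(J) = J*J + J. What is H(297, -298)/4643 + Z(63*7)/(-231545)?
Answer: -194922/231545 + √177013/4643 ≈ -0.75122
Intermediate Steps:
Z(J) = J + J² (Z(J) = J² + J = J + J²)
H(W, C) = √(C² + W²)
H(297, -298)/4643 + Z(63*7)/(-231545) = √((-298)² + 297²)/4643 + ((63*7)*(1 + 63*7))/(-231545) = √(88804 + 88209)*(1/4643) + (441*(1 + 441))*(-1/231545) = √177013*(1/4643) + (441*442)*(-1/231545) = √177013/4643 + 194922*(-1/231545) = √177013/4643 - 194922/231545 = -194922/231545 + √177013/4643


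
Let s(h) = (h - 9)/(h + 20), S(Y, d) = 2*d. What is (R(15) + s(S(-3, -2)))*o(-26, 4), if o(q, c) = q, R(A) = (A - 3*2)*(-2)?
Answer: 3913/8 ≈ 489.13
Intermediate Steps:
R(A) = 12 - 2*A (R(A) = (A - 6)*(-2) = (-6 + A)*(-2) = 12 - 2*A)
s(h) = (-9 + h)/(20 + h)
(R(15) + s(S(-3, -2)))*o(-26, 4) = ((12 - 2*15) + (-9 + 2*(-2))/(20 + 2*(-2)))*(-26) = ((12 - 30) + (-9 - 4)/(20 - 4))*(-26) = (-18 - 13/16)*(-26) = -301/16*(-26) = 3913/8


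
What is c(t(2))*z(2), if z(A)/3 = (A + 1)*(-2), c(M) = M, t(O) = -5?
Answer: 90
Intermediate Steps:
z(A) = -6 - 6*A (z(A) = 3*((A + 1)*(-2)) = 3*((1 + A)*(-2)) = 3*(-2 - 2*A) = -6 - 6*A)
c(t(2))*z(2) = -5*(-6 - 6*2) = -5*(-6 - 12) = -5*(-18) = 90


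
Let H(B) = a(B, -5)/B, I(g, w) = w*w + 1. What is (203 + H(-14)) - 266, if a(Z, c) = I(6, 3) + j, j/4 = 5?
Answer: -456/7 ≈ -65.143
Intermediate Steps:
j = 20 (j = 4*5 = 20)
I(g, w) = 1 + w² (I(g, w) = w² + 1 = 1 + w²)
a(Z, c) = 30 (a(Z, c) = (1 + 3²) + 20 = (1 + 9) + 20 = 10 + 20 = 30)
H(B) = 30/B
(203 + H(-14)) - 266 = (203 + 30/(-14)) - 266 = (203 + 30*(-1/14)) - 266 = (203 - 15/7) - 266 = 1406/7 - 266 = -456/7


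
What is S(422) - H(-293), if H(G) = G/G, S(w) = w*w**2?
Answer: 75151447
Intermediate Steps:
S(w) = w**3
H(G) = 1
S(422) - H(-293) = 422**3 - 1*1 = 75151448 - 1 = 75151447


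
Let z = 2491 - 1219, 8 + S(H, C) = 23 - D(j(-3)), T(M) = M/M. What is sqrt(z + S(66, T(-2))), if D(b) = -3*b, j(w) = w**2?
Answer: 3*sqrt(146) ≈ 36.249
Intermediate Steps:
T(M) = 1
S(H, C) = 42 (S(H, C) = -8 + (23 - (-3)*(-3)**2) = -8 + (23 - (-3)*9) = -8 + (23 - 1*(-27)) = -8 + (23 + 27) = -8 + 50 = 42)
z = 1272
sqrt(z + S(66, T(-2))) = sqrt(1272 + 42) = sqrt(1314) = 3*sqrt(146)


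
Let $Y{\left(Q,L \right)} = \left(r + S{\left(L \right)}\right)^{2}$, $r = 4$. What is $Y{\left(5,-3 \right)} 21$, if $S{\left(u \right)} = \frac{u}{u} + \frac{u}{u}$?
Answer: $756$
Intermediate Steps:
$S{\left(u \right)} = 2$ ($S{\left(u \right)} = 1 + 1 = 2$)
$Y{\left(Q,L \right)} = 36$ ($Y{\left(Q,L \right)} = \left(4 + 2\right)^{2} = 6^{2} = 36$)
$Y{\left(5,-3 \right)} 21 = 36 \cdot 21 = 756$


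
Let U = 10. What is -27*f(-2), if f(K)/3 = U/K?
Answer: 405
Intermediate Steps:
f(K) = 30/K (f(K) = 3*(10/K) = 30/K)
-27*f(-2) = -810/(-2) = -810*(-1)/2 = -27*(-15) = 405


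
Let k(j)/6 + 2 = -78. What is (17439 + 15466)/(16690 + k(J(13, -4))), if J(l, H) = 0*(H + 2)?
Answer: 6581/3242 ≈ 2.0299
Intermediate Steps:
J(l, H) = 0 (J(l, H) = 0*(2 + H) = 0)
k(j) = -480 (k(j) = -12 + 6*(-78) = -12 - 468 = -480)
(17439 + 15466)/(16690 + k(J(13, -4))) = (17439 + 15466)/(16690 - 480) = 32905/16210 = 32905*(1/16210) = 6581/3242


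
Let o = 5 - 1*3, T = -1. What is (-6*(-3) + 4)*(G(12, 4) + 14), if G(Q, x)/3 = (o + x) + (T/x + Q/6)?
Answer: 1639/2 ≈ 819.50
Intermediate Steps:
o = 2 (o = 5 - 3 = 2)
G(Q, x) = 6 + Q/2 - 3/x + 3*x (G(Q, x) = 3*((2 + x) + (-1/x + Q/6)) = 3*(2 + x - 1/x + Q/6) = 6 + Q/2 - 3/x + 3*x)
(-6*(-3) + 4)*(G(12, 4) + 14) = (-6*(-3) + 4)*((6 + (½)*12 - 3/4 + 3*4) + 14) = (18 + 4)*((6 + 6 - 3*¼ + 12) + 14) = 22*((6 + 6 - ¾ + 12) + 14) = 22*(93/4 + 14) = 22*(149/4) = 1639/2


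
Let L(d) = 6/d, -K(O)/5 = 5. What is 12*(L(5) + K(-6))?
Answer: -1428/5 ≈ -285.60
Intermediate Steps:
K(O) = -25 (K(O) = -5*5 = -25)
12*(L(5) + K(-6)) = 12*(6/5 - 25) = 12*(-119/5) = -1428/5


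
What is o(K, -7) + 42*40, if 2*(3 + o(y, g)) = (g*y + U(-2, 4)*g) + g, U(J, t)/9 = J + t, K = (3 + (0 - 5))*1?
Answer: 3235/2 ≈ 1617.5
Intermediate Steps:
K = -2 (K = (3 - 5)*1 = -2*1 = -2)
U(J, t) = 9*J + 9*t (U(J, t) = 9*(J + t) = 9*J + 9*t)
o(y, g) = -3 + 19*g/2 + g*y/2 (o(y, g) = -3 + ((g*y + (9*(-2) + 9*4)*g) + g)/2 = -3 + ((g*y + (-18 + 36)*g) + g)/2 = -3 + ((g*y + 18*g) + g)/2 = -3 + ((18*g + g*y) + g)/2 = -3 + (19*g + g*y)/2 = -3 + (19*g/2 + g*y/2) = -3 + 19*g/2 + g*y/2)
o(K, -7) + 42*40 = (-3 + (19/2)*(-7) + (1/2)*(-7)*(-2)) + 42*40 = (-3 - 133/2 + 7) + 1680 = -125/2 + 1680 = 3235/2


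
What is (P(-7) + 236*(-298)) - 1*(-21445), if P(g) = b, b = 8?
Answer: -48875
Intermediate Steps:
P(g) = 8
(P(-7) + 236*(-298)) - 1*(-21445) = (8 + 236*(-298)) - 1*(-21445) = (8 - 70328) + 21445 = -70320 + 21445 = -48875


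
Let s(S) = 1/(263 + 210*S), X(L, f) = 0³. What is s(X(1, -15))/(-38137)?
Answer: -1/10030031 ≈ -9.9701e-8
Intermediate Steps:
X(L, f) = 0
s(X(1, -15))/(-38137) = 1/((263 + 210*0)*(-38137)) = -1/38137/(263 + 0) = -1/38137/263 = (1/263)*(-1/38137) = -1/10030031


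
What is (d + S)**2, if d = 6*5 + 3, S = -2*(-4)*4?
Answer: 4225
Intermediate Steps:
S = 32 (S = 8*4 = 32)
d = 33 (d = 30 + 3 = 33)
(d + S)**2 = (33 + 32)**2 = 65**2 = 4225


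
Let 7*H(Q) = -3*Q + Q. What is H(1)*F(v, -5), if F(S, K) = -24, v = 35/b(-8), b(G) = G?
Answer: 48/7 ≈ 6.8571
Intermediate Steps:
H(Q) = -2*Q/7 (H(Q) = (-3*Q + Q)/7 = (-2*Q)/7 = -2*Q/7)
v = -35/8 (v = 35/(-8) = 35*(-1/8) = -35/8 ≈ -4.3750)
H(1)*F(v, -5) = -2/7*1*(-24) = -2/7*(-24) = 48/7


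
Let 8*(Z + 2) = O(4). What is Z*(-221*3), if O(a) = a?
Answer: 1989/2 ≈ 994.50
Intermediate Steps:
Z = -3/2 (Z = -2 + (⅛)*4 = -2 + ½ = -3/2 ≈ -1.5000)
Z*(-221*3) = -(-663)*3/2 = -3/2*(-663) = 1989/2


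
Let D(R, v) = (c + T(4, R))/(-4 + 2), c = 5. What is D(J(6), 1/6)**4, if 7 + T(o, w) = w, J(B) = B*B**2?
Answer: 131079601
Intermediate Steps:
J(B) = B**3
T(o, w) = -7 + w
D(R, v) = 1 - R/2 (D(R, v) = (5 + (-7 + R))/(-4 + 2) = (-2 + R)/(-2) = (-2 + R)*(-1/2) = 1 - R/2)
D(J(6), 1/6)**4 = (1 - 1/2*6**3)**4 = (1 - 1/2*216)**4 = (1 - 108)**4 = (-107)**4 = 131079601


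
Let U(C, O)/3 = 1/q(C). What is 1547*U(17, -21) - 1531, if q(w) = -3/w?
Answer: -27830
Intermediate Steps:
U(C, O) = -C (U(C, O) = 3/((-3/C)) = 3*(-C/3) = -C)
1547*U(17, -21) - 1531 = 1547*(-1*17) - 1531 = 1547*(-17) - 1531 = -26299 - 1531 = -27830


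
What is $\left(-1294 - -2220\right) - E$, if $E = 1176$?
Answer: $-250$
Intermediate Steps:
$\left(-1294 - -2220\right) - E = \left(-1294 - -2220\right) - 1176 = \left(-1294 + 2220\right) - 1176 = 926 - 1176 = -250$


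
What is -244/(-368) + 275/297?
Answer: 3947/2484 ≈ 1.5890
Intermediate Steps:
-244/(-368) + 275/297 = -244*(-1/368) + 275*(1/297) = 61/92 + 25/27 = 3947/2484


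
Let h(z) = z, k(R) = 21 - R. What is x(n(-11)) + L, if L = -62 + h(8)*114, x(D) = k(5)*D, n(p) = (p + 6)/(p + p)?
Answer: 9390/11 ≈ 853.64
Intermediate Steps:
n(p) = (6 + p)/(2*p) (n(p) = (6 + p)/((2*p)) = (6 + p)*(1/(2*p)) = (6 + p)/(2*p))
x(D) = 16*D (x(D) = (21 - 1*5)*D = (21 - 5)*D = 16*D)
L = 850 (L = -62 + 8*114 = -62 + 912 = 850)
x(n(-11)) + L = 16*((1/2)*(6 - 11)/(-11)) + 850 = 16*((1/2)*(-1/11)*(-5)) + 850 = 16*(5/22) + 850 = 40/11 + 850 = 9390/11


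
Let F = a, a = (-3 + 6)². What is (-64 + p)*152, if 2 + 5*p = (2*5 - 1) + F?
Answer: -46208/5 ≈ -9241.6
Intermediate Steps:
a = 9 (a = 3² = 9)
F = 9
p = 16/5 (p = -⅖ + ((2*5 - 1) + 9)/5 = -⅖ + ((10 - 1) + 9)/5 = -⅖ + (9 + 9)/5 = -⅖ + (⅕)*18 = -⅖ + 18/5 = 16/5 ≈ 3.2000)
(-64 + p)*152 = (-64 + 16/5)*152 = -304/5*152 = -46208/5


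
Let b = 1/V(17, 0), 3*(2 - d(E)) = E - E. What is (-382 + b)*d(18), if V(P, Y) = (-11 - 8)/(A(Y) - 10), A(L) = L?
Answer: -14496/19 ≈ -762.95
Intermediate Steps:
d(E) = 2 (d(E) = 2 - (E - E)/3 = 2 - ⅓*0 = 2 + 0 = 2)
V(P, Y) = -19/(-10 + Y) (V(P, Y) = (-11 - 8)/(Y - 10) = -19/(-10 + Y))
b = 10/19 (b = 1/(-19/(-10 + 0)) = 1/(-19/(-10)) = 1/(-19*(-⅒)) = 1/(19/10) = 10/19 ≈ 0.52632)
(-382 + b)*d(18) = (-382 + 10/19)*2 = -7248/19*2 = -14496/19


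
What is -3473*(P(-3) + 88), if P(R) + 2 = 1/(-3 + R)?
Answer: -1788595/6 ≈ -2.9810e+5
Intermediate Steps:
P(R) = -2 + 1/(-3 + R)
-3473*(P(-3) + 88) = -3473*((7 - 2*(-3))/(-3 - 3) + 88) = -3473*((7 + 6)/(-6) + 88) = -3473*(-⅙*13 + 88) = -3473*(-13/6 + 88) = -3473*515/6 = -1788595/6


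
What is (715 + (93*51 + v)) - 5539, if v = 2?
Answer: -79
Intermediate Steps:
(715 + (93*51 + v)) - 5539 = (715 + (93*51 + 2)) - 5539 = (715 + (4743 + 2)) - 5539 = (715 + 4745) - 5539 = 5460 - 5539 = -79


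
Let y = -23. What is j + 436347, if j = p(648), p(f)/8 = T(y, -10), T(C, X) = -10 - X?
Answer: 436347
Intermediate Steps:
p(f) = 0 (p(f) = 8*(-10 - 1*(-10)) = 8*(-10 + 10) = 8*0 = 0)
j = 0
j + 436347 = 0 + 436347 = 436347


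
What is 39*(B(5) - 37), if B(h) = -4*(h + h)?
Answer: -3003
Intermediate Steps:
B(h) = -8*h
39*(B(5) - 37) = 39*(-8*5 - 37) = 39*(-40 - 37) = 39*(-77) = -3003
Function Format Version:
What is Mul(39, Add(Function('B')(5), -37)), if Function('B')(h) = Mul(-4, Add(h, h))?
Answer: -3003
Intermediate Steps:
Function('B')(h) = Mul(-8, h) (Function('B')(h) = Mul(-4, Mul(2, h)) = Mul(-8, h))
Mul(39, Add(Function('B')(5), -37)) = Mul(39, Add(Mul(-8, 5), -37)) = Mul(39, Add(-40, -37)) = Mul(39, -77) = -3003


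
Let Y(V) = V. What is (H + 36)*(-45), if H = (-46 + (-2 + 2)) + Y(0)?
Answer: 450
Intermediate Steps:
H = -46 (H = (-46 + (-2 + 2)) + 0 = (-46 + 0) + 0 = -46 + 0 = -46)
(H + 36)*(-45) = (-46 + 36)*(-45) = -10*(-45) = 450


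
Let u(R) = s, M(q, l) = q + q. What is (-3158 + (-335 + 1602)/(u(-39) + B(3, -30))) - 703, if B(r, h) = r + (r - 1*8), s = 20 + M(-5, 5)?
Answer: -29621/8 ≈ -3702.6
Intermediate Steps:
M(q, l) = 2*q
s = 10 (s = 20 + 2*(-5) = 20 - 10 = 10)
u(R) = 10
B(r, h) = -8 + 2*r (B(r, h) = r + (r - 8) = r + (-8 + r) = -8 + 2*r)
(-3158 + (-335 + 1602)/(u(-39) + B(3, -30))) - 703 = (-3158 + (-335 + 1602)/(10 + (-8 + 2*3))) - 703 = (-3158 + 1267/(10 + (-8 + 6))) - 703 = (-3158 + 1267/(10 - 2)) - 703 = (-3158 + 1267/8) - 703 = -23997/8 - 703 = -29621/8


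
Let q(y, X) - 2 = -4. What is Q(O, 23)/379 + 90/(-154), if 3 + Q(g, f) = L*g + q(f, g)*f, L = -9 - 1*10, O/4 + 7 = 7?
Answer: -20828/29183 ≈ -0.71370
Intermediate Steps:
O = 0 (O = -28 + 4*7 = -28 + 28 = 0)
q(y, X) = -2 (q(y, X) = 2 - 4 = -2)
L = -19 (L = -9 - 10 = -19)
Q(g, f) = -3 - 19*g - 2*f (Q(g, f) = -3 + (-19*g - 2*f) = -3 - 19*g - 2*f)
Q(O, 23)/379 + 90/(-154) = (-3 - 19*0 - 2*23)/379 + 90/(-154) = (-3 + 0 - 46)*(1/379) + 90*(-1/154) = -49*1/379 - 45/77 = -49/379 - 45/77 = -20828/29183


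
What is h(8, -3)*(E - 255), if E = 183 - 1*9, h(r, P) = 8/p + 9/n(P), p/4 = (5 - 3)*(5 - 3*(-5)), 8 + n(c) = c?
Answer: 13689/220 ≈ 62.223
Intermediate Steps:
n(c) = -8 + c
p = 160 (p = 4*((5 - 3)*(5 - 3*(-5))) = 4*(2*(5 + 15)) = 4*(2*20) = 4*40 = 160)
h(r, P) = 1/20 + 9/(-8 + P) (h(r, P) = 8/160 + 9/(-8 + P) = 8*(1/160) + 9/(-8 + P) = 1/20 + 9/(-8 + P))
E = 174 (E = 183 - 9 = 174)
h(8, -3)*(E - 255) = ((172 - 3)/(20*(-8 - 3)))*(174 - 255) = ((1/20)*169/(-11))*(-81) = ((1/20)*(-1/11)*169)*(-81) = -169/220*(-81) = 13689/220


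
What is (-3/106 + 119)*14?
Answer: 88277/53 ≈ 1665.6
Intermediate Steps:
(-3/106 + 119)*14 = (12611/106)*14 = 88277/53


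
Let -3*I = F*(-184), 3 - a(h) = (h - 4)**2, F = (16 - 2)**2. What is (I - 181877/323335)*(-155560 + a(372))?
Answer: -3392898928470629/970005 ≈ -3.4978e+9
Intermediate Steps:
F = 196 (F = 14**2 = 196)
a(h) = 3 - (-4 + h)**2 (a(h) = 3 - (h - 4)**2 = 3 - (-4 + h)**2)
I = 36064/3 (I = -196*(-184)/3 = -1/3*(-36064) = 36064/3 ≈ 12021.)
(I - 181877/323335)*(-155560 + a(372)) = (36064/3 - 181877/323335)*(-155560 + (3 - (-4 + 372)**2)) = (36064/3 - 181877*1/323335)*(-155560 + (3 - 1*368**2)) = (36064/3 - 181877/323335)*(-155560 + (3 - 1*135424)) = 11660207809*(-155560 + (3 - 135424))/970005 = 11660207809*(-155560 - 135421)/970005 = (11660207809/970005)*(-290981) = -3392898928470629/970005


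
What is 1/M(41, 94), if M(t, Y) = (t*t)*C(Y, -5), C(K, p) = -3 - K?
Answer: -1/163057 ≈ -6.1328e-6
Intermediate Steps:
M(t, Y) = t²*(-3 - Y) (M(t, Y) = (t*t)*(-3 - Y) = t²*(-3 - Y))
1/M(41, 94) = 1/(41²*(-3 - 1*94)) = 1/(1681*(-3 - 94)) = 1/(1681*(-97)) = 1/(-163057) = -1/163057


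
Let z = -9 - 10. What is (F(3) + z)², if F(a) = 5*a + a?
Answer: 1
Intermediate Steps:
z = -19
F(a) = 6*a
(F(3) + z)² = (6*3 - 19)² = (18 - 19)² = (-1)² = 1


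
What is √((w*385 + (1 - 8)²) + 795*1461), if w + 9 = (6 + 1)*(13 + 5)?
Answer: √1206589 ≈ 1098.4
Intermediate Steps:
w = 117 (w = -9 + (6 + 1)*(13 + 5) = -9 + 7*18 = -9 + 126 = 117)
√((w*385 + (1 - 8)²) + 795*1461) = √((117*385 + (1 - 8)²) + 795*1461) = √((45045 + (-7)²) + 1161495) = √((45045 + 49) + 1161495) = √(45094 + 1161495) = √1206589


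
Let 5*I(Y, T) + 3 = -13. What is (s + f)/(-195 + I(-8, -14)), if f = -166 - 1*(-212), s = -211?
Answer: 825/991 ≈ 0.83249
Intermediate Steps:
I(Y, T) = -16/5 (I(Y, T) = -⅗ + (⅕)*(-13) = -⅗ - 13/5 = -16/5)
f = 46 (f = -166 + 212 = 46)
(s + f)/(-195 + I(-8, -14)) = (-211 + 46)/(-195 - 16/5) = -165/(-991/5) = -165*(-5/991) = 825/991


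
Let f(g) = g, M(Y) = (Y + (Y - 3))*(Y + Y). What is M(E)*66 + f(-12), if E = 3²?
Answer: 17808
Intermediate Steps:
E = 9
M(Y) = 2*Y*(-3 + 2*Y) (M(Y) = (Y + (-3 + Y))*(2*Y) = (-3 + 2*Y)*(2*Y) = 2*Y*(-3 + 2*Y))
M(E)*66 + f(-12) = (2*9*(-3 + 2*9))*66 - 12 = (2*9*(-3 + 18))*66 - 12 = (2*9*15)*66 - 12 = 270*66 - 12 = 17820 - 12 = 17808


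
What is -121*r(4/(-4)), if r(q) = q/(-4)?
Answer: -121/4 ≈ -30.250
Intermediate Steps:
r(q) = -q/4 (r(q) = q*(-1/4) = -q/4)
-121*r(4/(-4)) = -(-121)*4/(-4)/4 = -(-121)*4*(-1/4)/4 = -(-121)*(-1)/4 = -121*1/4 = -121/4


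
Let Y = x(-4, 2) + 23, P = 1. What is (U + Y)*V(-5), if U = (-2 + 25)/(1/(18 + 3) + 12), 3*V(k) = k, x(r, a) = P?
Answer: -475/11 ≈ -43.182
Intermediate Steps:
x(r, a) = 1
V(k) = k/3
U = 21/11 (U = 23/(1/21 + 12) = 23/(253/21) = 23*(21/253) = 21/11 ≈ 1.9091)
Y = 24 (Y = 1 + 23 = 24)
(U + Y)*V(-5) = (21/11 + 24)*((⅓)*(-5)) = (285/11)*(-5/3) = -475/11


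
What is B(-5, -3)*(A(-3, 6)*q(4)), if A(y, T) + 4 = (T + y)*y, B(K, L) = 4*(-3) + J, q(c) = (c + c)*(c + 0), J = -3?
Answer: 6240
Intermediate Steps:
q(c) = 2*c**2 (q(c) = (2*c)*c = 2*c**2)
B(K, L) = -15 (B(K, L) = 4*(-3) - 3 = -12 - 3 = -15)
A(y, T) = -4 + y*(T + y) (A(y, T) = -4 + (T + y)*y = -4 + y*(T + y))
B(-5, -3)*(A(-3, 6)*q(4)) = -15*(-4 + (-3)**2 + 6*(-3))*2*4**2 = -15*(-4 + 9 - 18)*2*16 = -(-195)*32 = -15*(-416) = 6240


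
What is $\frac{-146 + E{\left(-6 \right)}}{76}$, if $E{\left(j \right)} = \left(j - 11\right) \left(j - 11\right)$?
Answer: $\frac{143}{76} \approx 1.8816$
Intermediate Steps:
$E{\left(j \right)} = \left(-11 + j\right)^{2}$ ($E{\left(j \right)} = \left(-11 + j\right) \left(-11 + j\right) = \left(-11 + j\right)^{2}$)
$\frac{-146 + E{\left(-6 \right)}}{76} = \frac{-146 + \left(-11 - 6\right)^{2}}{76} = \left(-146 + \left(-17\right)^{2}\right) \frac{1}{76} = \left(-146 + 289\right) \frac{1}{76} = 143 \cdot \frac{1}{76} = \frac{143}{76}$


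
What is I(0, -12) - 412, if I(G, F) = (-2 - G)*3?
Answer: -418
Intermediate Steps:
I(G, F) = -6 - 3*G
I(0, -12) - 412 = (-6 - 3*0) - 412 = (-6 + 0) - 412 = -6 - 412 = -418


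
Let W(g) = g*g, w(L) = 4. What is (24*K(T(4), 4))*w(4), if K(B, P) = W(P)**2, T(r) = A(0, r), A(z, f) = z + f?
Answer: 24576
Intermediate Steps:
A(z, f) = f + z
T(r) = r (T(r) = r + 0 = r)
W(g) = g**2
K(B, P) = P**4 (K(B, P) = (P**2)**2 = P**4)
(24*K(T(4), 4))*w(4) = (24*4**4)*4 = (24*256)*4 = 6144*4 = 24576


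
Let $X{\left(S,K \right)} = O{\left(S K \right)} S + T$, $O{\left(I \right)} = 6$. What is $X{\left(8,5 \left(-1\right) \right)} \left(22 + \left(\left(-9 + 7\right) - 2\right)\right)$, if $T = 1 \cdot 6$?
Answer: $972$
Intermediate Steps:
$T = 6$
$X{\left(S,K \right)} = 6 + 6 S$ ($X{\left(S,K \right)} = 6 S + 6 = 6 + 6 S$)
$X{\left(8,5 \left(-1\right) \right)} \left(22 + \left(\left(-9 + 7\right) - 2\right)\right) = \left(6 + 6 \cdot 8\right) \left(22 + \left(\left(-9 + 7\right) - 2\right)\right) = \left(6 + 48\right) \left(22 - 4\right) = 54 \left(22 - 4\right) = 54 \cdot 18 = 972$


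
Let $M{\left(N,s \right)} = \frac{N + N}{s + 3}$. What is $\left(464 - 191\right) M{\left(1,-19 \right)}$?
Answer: $- \frac{273}{8} \approx -34.125$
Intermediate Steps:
$M{\left(N,s \right)} = \frac{2 N}{3 + s}$
$\left(464 - 191\right) M{\left(1,-19 \right)} = \left(464 - 191\right) 2 \cdot 1 \frac{1}{3 - 19} = 273 \cdot 2 \cdot 1 \frac{1}{-16} = 273 \cdot 2 \cdot 1 \left(- \frac{1}{16}\right) = 273 \left(- \frac{1}{8}\right) = - \frac{273}{8}$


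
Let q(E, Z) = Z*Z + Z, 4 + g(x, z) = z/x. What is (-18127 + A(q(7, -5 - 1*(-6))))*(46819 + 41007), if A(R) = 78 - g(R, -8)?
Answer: -1584468866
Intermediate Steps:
g(x, z) = -4 + z/x
q(E, Z) = Z + Z**2 (q(E, Z) = Z**2 + Z = Z + Z**2)
A(R) = 82 + 8/R (A(R) = 78 - (-4 - 8/R) = 78 + (4 + 8/R) = 82 + 8/R)
(-18127 + A(q(7, -5 - 1*(-6))))*(46819 + 41007) = (-18127 + (82 + 8/(((-5 - 1*(-6))*(1 + (-5 - 1*(-6)))))))*(46819 + 41007) = (-18127 + (82 + 8/(((-5 + 6)*(1 + (-5 + 6))))))*87826 = (-18127 + (82 + 8/((1*(1 + 1)))))*87826 = (-18127 + (82 + 8/((1*2))))*87826 = (-18127 + (82 + 8/2))*87826 = (-18127 + (82 + 8*(1/2)))*87826 = (-18127 + (82 + 4))*87826 = (-18127 + 86)*87826 = -18041*87826 = -1584468866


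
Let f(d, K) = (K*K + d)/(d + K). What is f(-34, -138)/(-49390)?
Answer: 1901/849508 ≈ 0.0022378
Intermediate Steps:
f(d, K) = (d + K²)/(K + d) (f(d, K) = (K² + d)/(K + d) = (d + K²)/(K + d))
f(-34, -138)/(-49390) = ((-34 + (-138)²)/(-138 - 34))/(-49390) = ((-34 + 19044)/(-172))*(-1/49390) = -1/172*19010*(-1/49390) = -9505/86*(-1/49390) = 1901/849508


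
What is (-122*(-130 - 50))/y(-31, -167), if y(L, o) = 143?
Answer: 21960/143 ≈ 153.57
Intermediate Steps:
(-122*(-130 - 50))/y(-31, -167) = -122*(-130 - 50)/143 = -122*(-180)*(1/143) = 21960*(1/143) = 21960/143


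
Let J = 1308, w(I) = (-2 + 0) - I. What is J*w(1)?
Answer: -3924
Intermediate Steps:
w(I) = -2 - I
J*w(1) = 1308*(-2 - 1*1) = 1308*(-2 - 1) = 1308*(-3) = -3924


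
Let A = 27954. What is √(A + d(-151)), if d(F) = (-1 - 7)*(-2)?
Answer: √27970 ≈ 167.24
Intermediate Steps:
d(F) = 16 (d(F) = -8*(-2) = 16)
√(A + d(-151)) = √(27954 + 16) = √27970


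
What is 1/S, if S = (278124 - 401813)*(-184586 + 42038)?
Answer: 1/17631619572 ≈ 5.6716e-11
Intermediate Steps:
S = 17631619572 (S = -123689*(-142548) = 17631619572)
1/S = 1/17631619572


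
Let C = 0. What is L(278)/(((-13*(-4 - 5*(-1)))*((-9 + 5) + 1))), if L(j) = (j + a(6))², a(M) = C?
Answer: 77284/39 ≈ 1981.6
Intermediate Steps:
a(M) = 0
L(j) = j² (L(j) = (j + 0)² = j²)
L(278)/(((-13*(-4 - 5*(-1)))*((-9 + 5) + 1))) = 278²/(((-13*(-4 - 5*(-1)))*((-9 + 5) + 1))) = 77284/(((-13*(-4 + 5))*(-4 + 1))) = 77284/((-13*1*(-3))) = 77284/((-13*(-3))) = 77284/39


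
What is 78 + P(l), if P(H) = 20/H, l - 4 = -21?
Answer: 1306/17 ≈ 76.823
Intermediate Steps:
l = -17 (l = 4 - 21 = -17)
78 + P(l) = 78 + 20/(-17) = 78 + 20*(-1/17) = 78 - 20/17 = 1306/17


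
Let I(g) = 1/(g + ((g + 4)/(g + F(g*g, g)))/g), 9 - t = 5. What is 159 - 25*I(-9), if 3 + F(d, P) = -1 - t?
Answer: 223563/1382 ≈ 161.77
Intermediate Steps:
t = 4 (t = 9 - 1*5 = 9 - 5 = 4)
F(d, P) = -8 (F(d, P) = -3 + (-1 - 1*4) = -3 + (-1 - 4) = -3 - 5 = -8)
I(g) = 1/(g + (4 + g)/(g*(-8 + g))) (I(g) = 1/(g + ((g + 4)/(g - 8))/g) = 1/(g + ((4 + g)/(-8 + g))/g) = 1/(g + (4 + g)/(g*(-8 + g))))
159 - 25*I(-9) = 159 - (-225)*(-8 - 9)/(4 - 9 + (-9)³ - 8*(-9)²) = 159 - (-225)*(-17)/(4 - 9 - 729 - 8*81) = 159 - (-225)*(-17)/(4 - 9 - 729 - 648) = 159 - (-225)*(-17)/(-1382) = 159 - (-225)*(-1)*(-17)/1382 = 159 - 25*(-153/1382) = 159 + 3825/1382 = 223563/1382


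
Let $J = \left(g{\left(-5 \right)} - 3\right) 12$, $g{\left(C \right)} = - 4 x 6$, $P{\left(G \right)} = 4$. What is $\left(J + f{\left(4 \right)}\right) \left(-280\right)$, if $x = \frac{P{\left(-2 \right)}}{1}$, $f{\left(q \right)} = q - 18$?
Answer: $336560$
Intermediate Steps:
$f{\left(q \right)} = -18 + q$
$x = 4$ ($x = \frac{4}{1} = 4 \cdot 1 = 4$)
$g{\left(C \right)} = -96$ ($g{\left(C \right)} = \left(-4\right) 4 \cdot 6 = \left(-16\right) 6 = -96$)
$J = -1188$ ($J = \left(-96 - 3\right) 12 = \left(-99\right) 12 = -1188$)
$\left(J + f{\left(4 \right)}\right) \left(-280\right) = \left(-1188 + \left(-18 + 4\right)\right) \left(-280\right) = \left(-1188 - 14\right) \left(-280\right) = \left(-1202\right) \left(-280\right) = 336560$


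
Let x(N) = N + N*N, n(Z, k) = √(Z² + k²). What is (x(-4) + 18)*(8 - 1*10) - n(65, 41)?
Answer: -60 - √5906 ≈ -136.85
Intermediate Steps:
x(N) = N + N²
(x(-4) + 18)*(8 - 1*10) - n(65, 41) = (-4*(1 - 4) + 18)*(8 - 1*10) - √(65² + 41²) = (-4*(-3) + 18)*(8 - 10) - √(4225 + 1681) = (12 + 18)*(-2) - √5906 = 30*(-2) - √5906 = -60 - √5906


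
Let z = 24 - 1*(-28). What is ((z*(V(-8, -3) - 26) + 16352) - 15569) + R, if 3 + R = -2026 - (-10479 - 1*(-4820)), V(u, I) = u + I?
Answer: 2489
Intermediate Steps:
V(u, I) = I + u
z = 52 (z = 24 + 28 = 52)
R = 3630 (R = -3 + (-2026 - (-10479 - 1*(-4820))) = -3 + (-2026 - (-10479 + 4820)) = -3 + (-2026 - 1*(-5659)) = -3 + (-2026 + 5659) = -3 + 3633 = 3630)
((z*(V(-8, -3) - 26) + 16352) - 15569) + R = ((52*((-3 - 8) - 26) + 16352) - 15569) + 3630 = ((52*(-11 - 26) + 16352) - 15569) + 3630 = ((52*(-37) + 16352) - 15569) + 3630 = ((-1924 + 16352) - 15569) + 3630 = (14428 - 15569) + 3630 = -1141 + 3630 = 2489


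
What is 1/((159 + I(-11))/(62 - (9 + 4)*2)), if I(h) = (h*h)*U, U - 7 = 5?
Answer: 4/179 ≈ 0.022346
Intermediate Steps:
U = 12 (U = 7 + 5 = 12)
I(h) = 12*h² (I(h) = (h*h)*12 = h²*12 = 12*h²)
1/((159 + I(-11))/(62 - (9 + 4)*2)) = 1/((159 + 12*(-11)²)/(62 - (9 + 4)*2)) = 1/((159 + 12*121)/(62 - 13*2)) = 1/((159 + 1452)/(62 - 1*26)) = 1/(1611/(62 - 26)) = 1/(1611/36) = 1/(1611*(1/36)) = 1/(179/4) = 4/179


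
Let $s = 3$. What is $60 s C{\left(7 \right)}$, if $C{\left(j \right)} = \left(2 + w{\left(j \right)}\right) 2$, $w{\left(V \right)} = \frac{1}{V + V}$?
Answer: $\frac{5220}{7} \approx 745.71$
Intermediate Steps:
$w{\left(V \right)} = \frac{1}{2 V}$
$C{\left(j \right)} = 4 + \frac{1}{j}$ ($C{\left(j \right)} = \left(2 + \frac{1}{2 j}\right) 2 = 4 + \frac{1}{j}$)
$60 s C{\left(7 \right)} = 60 \cdot 3 \left(4 + \frac{1}{7}\right) = 180 \left(4 + \frac{1}{7}\right) = 180 \cdot \frac{29}{7} = \frac{5220}{7}$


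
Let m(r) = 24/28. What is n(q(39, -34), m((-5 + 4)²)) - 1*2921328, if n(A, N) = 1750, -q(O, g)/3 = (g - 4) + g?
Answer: -2919578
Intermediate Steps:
m(r) = 6/7 (m(r) = 24*(1/28) = 6/7)
q(O, g) = 12 - 6*g (q(O, g) = -3*((g - 4) + g) = -3*((-4 + g) + g) = -3*(-4 + 2*g) = 12 - 6*g)
n(q(39, -34), m((-5 + 4)²)) - 1*2921328 = 1750 - 1*2921328 = 1750 - 2921328 = -2919578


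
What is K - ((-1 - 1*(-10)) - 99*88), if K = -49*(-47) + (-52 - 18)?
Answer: 10936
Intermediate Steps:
K = 2233 (K = 2303 - 70 = 2233)
K - ((-1 - 1*(-10)) - 99*88) = 2233 - ((-1 - 1*(-10)) - 99*88) = 2233 - ((-1 + 10) - 8712) = 2233 - (9 - 8712) = 2233 - 1*(-8703) = 2233 + 8703 = 10936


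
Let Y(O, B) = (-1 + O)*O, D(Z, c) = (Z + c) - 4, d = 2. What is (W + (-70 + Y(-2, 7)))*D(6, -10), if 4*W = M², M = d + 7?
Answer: 350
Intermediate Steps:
D(Z, c) = -4 + Z + c
Y(O, B) = O*(-1 + O)
M = 9 (M = 2 + 7 = 9)
W = 81/4 (W = (¼)*9² = (¼)*81 = 81/4 ≈ 20.250)
(W + (-70 + Y(-2, 7)))*D(6, -10) = (81/4 + (-70 - 2*(-1 - 2)))*(-4 + 6 - 10) = (81/4 + (-70 - 2*(-3)))*(-8) = (81/4 + (-70 + 6))*(-8) = (81/4 - 64)*(-8) = -175/4*(-8) = 350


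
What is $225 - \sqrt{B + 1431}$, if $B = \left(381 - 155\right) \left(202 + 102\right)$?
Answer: $225 - 13 \sqrt{415} \approx -39.83$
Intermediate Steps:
$B = 68704$ ($B = 226 \cdot 304 = 68704$)
$225 - \sqrt{B + 1431} = 225 - \sqrt{68704 + 1431} = 225 - \sqrt{70135} = 225 - 13 \sqrt{415}$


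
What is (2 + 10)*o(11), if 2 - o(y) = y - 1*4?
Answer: -60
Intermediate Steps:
o(y) = 6 - y (o(y) = 2 - (y - 1*4) = 2 - (y - 4) = 2 - (-4 + y) = 2 + (4 - y) = 6 - y)
(2 + 10)*o(11) = (2 + 10)*(6 - 1*11) = 12*(6 - 11) = 12*(-5) = -60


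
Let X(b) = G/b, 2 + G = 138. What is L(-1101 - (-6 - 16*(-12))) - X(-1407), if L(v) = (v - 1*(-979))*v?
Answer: 557729308/1407 ≈ 3.9640e+5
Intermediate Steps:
G = 136 (G = -2 + 138 = 136)
X(b) = 136/b
L(v) = v*(979 + v) (L(v) = (v + 979)*v = (979 + v)*v = v*(979 + v))
L(-1101 - (-6 - 16*(-12))) - X(-1407) = (-1101 - (-6 - 16*(-12)))*(979 + (-1101 - (-6 - 16*(-12)))) - 136/(-1407) = (-1101 - (-6 + 192))*(979 + (-1101 - (-6 + 192))) - 136*(-1)/1407 = (-1101 - 1*186)*(979 + (-1101 - 1*186)) - 1*(-136/1407) = (-1101 - 186)*(979 + (-1101 - 186)) + 136/1407 = -1287*(979 - 1287) + 136/1407 = -1287*(-308) + 136/1407 = 396396 + 136/1407 = 557729308/1407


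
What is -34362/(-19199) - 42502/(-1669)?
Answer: 873346076/32043131 ≈ 27.255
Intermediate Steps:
-34362/(-19199) - 42502/(-1669) = -34362*(-1/19199) - 42502*(-1/1669) = 34362/19199 + 42502/1669 = 873346076/32043131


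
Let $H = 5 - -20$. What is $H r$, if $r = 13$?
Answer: $325$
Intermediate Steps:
$H = 25$ ($H = 5 + 20 = 25$)
$H r = 25 \cdot 13 = 325$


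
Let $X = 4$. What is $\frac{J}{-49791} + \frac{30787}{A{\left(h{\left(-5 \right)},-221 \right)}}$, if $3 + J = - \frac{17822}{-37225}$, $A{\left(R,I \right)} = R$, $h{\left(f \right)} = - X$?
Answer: $- \frac{57062779744913}{7413879900} \approx -7696.8$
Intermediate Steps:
$h{\left(f \right)} = -4$ ($h{\left(f \right)} = \left(-1\right) 4 = -4$)
$J = - \frac{93853}{37225}$ ($J = -3 - \frac{17822}{-37225} = -3 - - \frac{17822}{37225} = -3 + \frac{17822}{37225} = - \frac{93853}{37225} \approx -2.5212$)
$\frac{J}{-49791} + \frac{30787}{A{\left(h{\left(-5 \right)},-221 \right)}} = - \frac{93853}{37225 \left(-49791\right)} + \frac{30787}{-4} = \left(- \frac{93853}{37225}\right) \left(- \frac{1}{49791}\right) + 30787 \left(- \frac{1}{4}\right) = \frac{93853}{1853469975} - \frac{30787}{4} = - \frac{57062779744913}{7413879900}$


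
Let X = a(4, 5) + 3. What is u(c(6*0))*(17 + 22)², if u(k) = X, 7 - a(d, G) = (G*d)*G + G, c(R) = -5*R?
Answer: -144495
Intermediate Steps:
a(d, G) = 7 - G - d*G² (a(d, G) = 7 - ((G*d)*G + G) = 7 - (d*G² + G) = 7 - (G + d*G²) = 7 + (-G - d*G²) = 7 - G - d*G²)
X = -95 (X = (7 - 1*5 - 1*4*5²) + 3 = (7 - 5 - 1*4*25) + 3 = (7 - 5 - 100) + 3 = -98 + 3 = -95)
u(k) = -95
u(c(6*0))*(17 + 22)² = -95*(17 + 22)² = -95*39² = -95*1521 = -144495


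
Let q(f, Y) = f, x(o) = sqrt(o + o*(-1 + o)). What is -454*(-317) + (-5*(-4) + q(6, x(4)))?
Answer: 143944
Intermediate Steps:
-454*(-317) + (-5*(-4) + q(6, x(4))) = -454*(-317) + (-5*(-4) + 6) = 143918 + (20 + 6) = 143918 + 26 = 143944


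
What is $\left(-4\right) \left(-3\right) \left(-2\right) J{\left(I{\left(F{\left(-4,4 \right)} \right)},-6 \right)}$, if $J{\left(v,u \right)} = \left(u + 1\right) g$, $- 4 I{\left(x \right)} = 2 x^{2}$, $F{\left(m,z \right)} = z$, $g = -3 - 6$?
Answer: $-1080$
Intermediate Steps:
$g = -9$ ($g = -3 - 6 = -9$)
$I{\left(x \right)} = - \frac{x^{2}}{2}$ ($I{\left(x \right)} = - \frac{2 x^{2}}{4} = - \frac{x^{2}}{2}$)
$J{\left(v,u \right)} = -9 - 9 u$ ($J{\left(v,u \right)} = \left(u + 1\right) \left(-9\right) = \left(1 + u\right) \left(-9\right) = -9 - 9 u$)
$\left(-4\right) \left(-3\right) \left(-2\right) J{\left(I{\left(F{\left(-4,4 \right)} \right)},-6 \right)} = \left(-4\right) \left(-3\right) \left(-2\right) \left(-9 - -54\right) = 12 \left(-2\right) \left(-9 + 54\right) = \left(-24\right) 45 = -1080$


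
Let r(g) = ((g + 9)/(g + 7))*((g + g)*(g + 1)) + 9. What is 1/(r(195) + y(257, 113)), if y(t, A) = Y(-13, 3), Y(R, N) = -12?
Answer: 101/7796577 ≈ 1.2954e-5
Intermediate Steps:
r(g) = 9 + 2*g*(1 + g)*(9 + g)/(7 + g) (r(g) = ((9 + g)/(7 + g))*((2*g)*(1 + g)) + 9 = ((9 + g)/(7 + g))*(2*g*(1 + g)) + 9 = 2*g*(1 + g)*(9 + g)/(7 + g) + 9 = 9 + 2*g*(1 + g)*(9 + g)/(7 + g))
y(t, A) = -12
1/(r(195) + y(257, 113)) = 1/((63 + 2*195³ + 20*195² + 27*195)/(7 + 195) - 12) = 1/((63 + 2*7414875 + 20*38025 + 5265)/202 - 12) = 1/((63 + 14829750 + 760500 + 5265)/202 - 12) = 1/((1/202)*15595578 - 12) = 1/(7797789/101 - 12) = 1/(7796577/101) = 101/7796577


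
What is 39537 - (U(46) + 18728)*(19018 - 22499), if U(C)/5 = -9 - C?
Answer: 64274430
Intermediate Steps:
U(C) = -45 - 5*C (U(C) = 5*(-9 - C) = -45 - 5*C)
39537 - (U(46) + 18728)*(19018 - 22499) = 39537 - ((-45 - 5*46) + 18728)*(19018 - 22499) = 39537 - ((-45 - 230) + 18728)*(-3481) = 39537 - (-275 + 18728)*(-3481) = 39537 - 18453*(-3481) = 39537 - 1*(-64234893) = 39537 + 64234893 = 64274430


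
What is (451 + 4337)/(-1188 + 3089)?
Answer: 4788/1901 ≈ 2.5187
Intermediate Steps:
(451 + 4337)/(-1188 + 3089) = 4788/1901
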